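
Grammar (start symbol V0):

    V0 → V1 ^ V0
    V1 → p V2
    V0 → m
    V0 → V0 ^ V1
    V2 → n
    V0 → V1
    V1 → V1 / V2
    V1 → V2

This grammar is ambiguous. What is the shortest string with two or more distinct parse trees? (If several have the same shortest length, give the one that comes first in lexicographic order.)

n ^ n

length 1: no string has ≥2 trees
length 2: no string has ≥2 trees
length 3: n ^ n has 2 parse trees

Two derivations of n ^ n:
  V0 ⇒ V1 ^ V0 ⇒ V2 ^ V0 ⇒ n ^ V0 ⇒ n ^ V1 ⇒ n ^ V2 ⇒ n ^ n
  V0 ⇒ V0 ^ V1 ⇒ V1 ^ V1 ⇒ V2 ^ V1 ⇒ n ^ V1 ⇒ n ^ V2 ⇒ n ^ n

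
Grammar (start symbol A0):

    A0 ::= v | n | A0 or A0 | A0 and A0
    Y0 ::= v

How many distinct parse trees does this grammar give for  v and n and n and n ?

5

Parse trees for v and n and n and n:
  [A0 [A0 v] and [A0 [A0 n] and [A0 [A0 n] and [A0 n]]]]
  [A0 [A0 v] and [A0 [A0 [A0 n] and [A0 n]] and [A0 n]]]
  [A0 [A0 [A0 v] and [A0 n]] and [A0 [A0 n] and [A0 n]]]
  [A0 [A0 [A0 v] and [A0 [A0 n] and [A0 n]]] and [A0 n]]
  [A0 [A0 [A0 [A0 v] and [A0 n]] and [A0 n]] and [A0 n]]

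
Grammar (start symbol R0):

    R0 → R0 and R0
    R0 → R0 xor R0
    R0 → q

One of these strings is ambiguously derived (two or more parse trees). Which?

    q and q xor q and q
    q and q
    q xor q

q and q xor q and q: 5 trees
q and q: 1 tree
q xor q: 1 tree

q and q xor q and q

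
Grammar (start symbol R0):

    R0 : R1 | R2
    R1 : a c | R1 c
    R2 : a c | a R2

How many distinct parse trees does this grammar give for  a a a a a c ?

Parse trees for a a a a a c:
  [R0 [R2 a [R2 a [R2 a [R2 a [R2 a c]]]]]]

1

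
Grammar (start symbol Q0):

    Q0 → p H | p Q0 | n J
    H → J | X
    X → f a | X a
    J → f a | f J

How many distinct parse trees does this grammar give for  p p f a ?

Parse trees for p p f a:
  [Q0 p [Q0 p [H [J f a]]]]
  [Q0 p [Q0 p [H [X f a]]]]

2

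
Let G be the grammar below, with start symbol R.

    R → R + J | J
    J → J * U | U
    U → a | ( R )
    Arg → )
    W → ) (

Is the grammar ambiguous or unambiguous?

(Arg, W are unreachable from R, so their rules don't affect L(R).) This is a standard precedence ladder (R over J over U), with each level left-recursive on its own operator ('+' at R, '*' at J). That structure is LR(1), hence unambiguous.

Unambiguous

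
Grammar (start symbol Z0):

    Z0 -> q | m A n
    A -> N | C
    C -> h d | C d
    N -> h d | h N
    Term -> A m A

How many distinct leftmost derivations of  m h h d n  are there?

Parse trees for m h h d n:
  [Z0 m [A [N h [N h d]]] n]

1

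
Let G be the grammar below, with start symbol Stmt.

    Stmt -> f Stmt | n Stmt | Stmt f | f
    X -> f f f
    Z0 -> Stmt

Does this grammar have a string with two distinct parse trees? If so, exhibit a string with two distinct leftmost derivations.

Ambiguous

Witness: f f

Derivation 1: Stmt ⇒ f Stmt ⇒ f f
Derivation 2: Stmt ⇒ Stmt f ⇒ f f

Two distinct leftmost derivations for the same string.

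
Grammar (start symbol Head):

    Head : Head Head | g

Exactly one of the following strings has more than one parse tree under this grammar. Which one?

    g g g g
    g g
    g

g g g g: 5 trees
g g: 1 tree
g: 1 tree

g g g g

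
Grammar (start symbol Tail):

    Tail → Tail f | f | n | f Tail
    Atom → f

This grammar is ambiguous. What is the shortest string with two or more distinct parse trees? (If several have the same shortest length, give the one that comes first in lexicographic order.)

f f

length 1: no string has ≥2 trees
length 2: f f has 2 parse trees

Two derivations of f f:
  Tail ⇒ Tail f ⇒ f f
  Tail ⇒ f Tail ⇒ f f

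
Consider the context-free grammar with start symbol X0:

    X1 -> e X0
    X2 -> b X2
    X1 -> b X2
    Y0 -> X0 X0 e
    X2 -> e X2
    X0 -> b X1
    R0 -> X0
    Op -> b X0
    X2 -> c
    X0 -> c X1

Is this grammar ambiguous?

(Op, Y0, R0 are unreachable from X0, so their rules don't affect L(X0).) The reachable rules are right-linear with at most one rule per (nonterminal, next-terminal) pair. Each input token forces the next rule, so parsing is deterministic.

Unambiguous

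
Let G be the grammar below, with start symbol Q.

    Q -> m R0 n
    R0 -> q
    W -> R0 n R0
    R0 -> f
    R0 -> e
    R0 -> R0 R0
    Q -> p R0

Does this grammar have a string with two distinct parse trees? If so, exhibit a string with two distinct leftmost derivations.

Witness: p e e e

Derivation 1: Q ⇒ p R0 ⇒ p R0 R0 ⇒ p e R0 ⇒ p e R0 R0 ⇒ p e e R0 ⇒ p e e e
Derivation 2: Q ⇒ p R0 ⇒ p R0 R0 ⇒ p R0 R0 R0 ⇒ p e R0 R0 ⇒ p e e R0 ⇒ p e e e

Two distinct leftmost derivations for the same string.

Ambiguous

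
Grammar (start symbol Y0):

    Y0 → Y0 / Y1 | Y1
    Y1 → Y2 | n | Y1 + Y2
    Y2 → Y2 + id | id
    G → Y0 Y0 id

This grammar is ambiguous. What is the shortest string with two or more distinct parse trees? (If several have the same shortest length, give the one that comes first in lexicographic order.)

id + id

length 1: no string has ≥2 trees
length 3: id + id has 2 parse trees

Two derivations of id + id:
  Y0 ⇒ Y1 ⇒ Y2 ⇒ Y2 + id ⇒ id + id
  Y0 ⇒ Y1 ⇒ Y1 + Y2 ⇒ Y2 + Y2 ⇒ id + Y2 ⇒ id + id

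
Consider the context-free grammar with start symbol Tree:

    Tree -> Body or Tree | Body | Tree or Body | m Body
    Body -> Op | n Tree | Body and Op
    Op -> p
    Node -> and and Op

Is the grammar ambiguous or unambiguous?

Witness: p or p

Derivation 1: Tree ⇒ Body or Tree ⇒ Op or Tree ⇒ p or Tree ⇒ p or Body ⇒ p or Op ⇒ p or p
Derivation 2: Tree ⇒ Tree or Body ⇒ Body or Body ⇒ Op or Body ⇒ p or Body ⇒ p or Op ⇒ p or p

Two distinct leftmost derivations for the same string.

Ambiguous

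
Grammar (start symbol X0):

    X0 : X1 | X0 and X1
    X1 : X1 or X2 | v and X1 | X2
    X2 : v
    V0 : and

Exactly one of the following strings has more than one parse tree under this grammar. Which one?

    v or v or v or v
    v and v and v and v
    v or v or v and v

v and v and v and v

v or v or v or v: 1 tree
v and v and v and v: 8 trees
v or v or v and v: 1 tree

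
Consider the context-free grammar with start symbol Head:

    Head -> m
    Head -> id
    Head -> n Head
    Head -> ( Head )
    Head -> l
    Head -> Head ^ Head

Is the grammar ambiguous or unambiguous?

Witness: n id ^ id

Derivation 1: Head ⇒ n Head ⇒ n Head ^ Head ⇒ n id ^ Head ⇒ n id ^ id
Derivation 2: Head ⇒ Head ^ Head ⇒ n Head ^ Head ⇒ n id ^ Head ⇒ n id ^ id

Two distinct leftmost derivations for the same string.

Ambiguous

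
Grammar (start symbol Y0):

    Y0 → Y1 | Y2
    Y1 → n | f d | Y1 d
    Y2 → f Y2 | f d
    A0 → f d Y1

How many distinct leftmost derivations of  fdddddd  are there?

Parse trees for fdddddd:
  [Y0 [Y1 [Y1 [Y1 [Y1 [Y1 [Y1 f d] d] d] d] d] d]]

1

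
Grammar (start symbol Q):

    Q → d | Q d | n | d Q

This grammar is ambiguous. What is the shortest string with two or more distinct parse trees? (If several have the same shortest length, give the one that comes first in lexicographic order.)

d d

length 1: no string has ≥2 trees
length 2: d d has 2 parse trees

Two derivations of d d:
  Q ⇒ Q d ⇒ d d
  Q ⇒ d Q ⇒ d d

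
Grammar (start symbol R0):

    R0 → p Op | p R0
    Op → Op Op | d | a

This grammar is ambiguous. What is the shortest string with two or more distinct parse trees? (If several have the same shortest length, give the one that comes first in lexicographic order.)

length 2: no string has ≥2 trees
length 3: no string has ≥2 trees
length 4: p a a a has 2 parse trees

Two derivations of p a a a:
  R0 ⇒ p Op ⇒ p Op Op ⇒ p Op Op Op ⇒ p a Op Op ⇒ p a a Op ⇒ p a a a
  R0 ⇒ p Op ⇒ p Op Op ⇒ p a Op ⇒ p a Op Op ⇒ p a a Op ⇒ p a a a

p a a a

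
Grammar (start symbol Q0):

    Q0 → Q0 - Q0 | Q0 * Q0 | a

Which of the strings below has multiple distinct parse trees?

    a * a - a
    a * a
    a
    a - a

a * a - a

a * a - a: 2 trees
a * a: 1 tree
a: 1 tree
a - a: 1 tree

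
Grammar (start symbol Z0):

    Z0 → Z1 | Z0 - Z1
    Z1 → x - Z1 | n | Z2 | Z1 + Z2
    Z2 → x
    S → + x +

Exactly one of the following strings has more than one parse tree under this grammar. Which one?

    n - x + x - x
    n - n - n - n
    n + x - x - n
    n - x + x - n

n - x + x - x: 1 tree
n - n - n - n: 1 tree
n + x - x - n: 2 trees
n - x + x - n: 1 tree

n + x - x - n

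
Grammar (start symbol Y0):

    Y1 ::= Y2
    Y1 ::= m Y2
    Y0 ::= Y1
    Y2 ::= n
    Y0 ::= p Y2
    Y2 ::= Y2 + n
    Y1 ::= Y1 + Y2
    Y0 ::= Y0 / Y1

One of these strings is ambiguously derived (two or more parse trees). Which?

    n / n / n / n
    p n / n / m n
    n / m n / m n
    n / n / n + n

n / n / n / n: 1 tree
p n / n / m n: 1 tree
n / m n / m n: 1 tree
n / n / n + n: 2 trees

n / n / n + n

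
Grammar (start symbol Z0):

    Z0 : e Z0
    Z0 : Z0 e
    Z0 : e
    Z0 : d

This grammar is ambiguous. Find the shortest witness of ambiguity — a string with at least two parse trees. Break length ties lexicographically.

e e

length 1: no string has ≥2 trees
length 2: e e has 2 parse trees

Two derivations of e e:
  Z0 ⇒ e Z0 ⇒ e e
  Z0 ⇒ Z0 e ⇒ e e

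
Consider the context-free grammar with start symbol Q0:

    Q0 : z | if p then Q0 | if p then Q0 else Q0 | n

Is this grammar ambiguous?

Ambiguous

Witness: if p then if p then n else n

Derivation 1: Q0 ⇒ if p then Q0 ⇒ if p then if p then Q0 else Q0 ⇒ if p then if p then n else Q0 ⇒ if p then if p then n else n
Derivation 2: Q0 ⇒ if p then Q0 else Q0 ⇒ if p then if p then Q0 else Q0 ⇒ if p then if p then n else Q0 ⇒ if p then if p then n else n

Two distinct leftmost derivations for the same string.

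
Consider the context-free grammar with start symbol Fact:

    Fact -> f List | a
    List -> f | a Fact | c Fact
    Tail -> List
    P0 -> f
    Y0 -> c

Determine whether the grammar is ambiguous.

Unambiguous

Only Fact, List are reachable from Fact; ignoring the rest: Each reachable nonterminal has at most one production per leading terminal, and all productions are right-linear; the derivation is determined token-by-token.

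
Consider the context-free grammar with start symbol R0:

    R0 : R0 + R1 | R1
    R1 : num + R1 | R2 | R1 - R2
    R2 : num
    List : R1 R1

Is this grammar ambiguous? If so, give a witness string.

Ambiguous

Witness: num + num

Derivation 1: R0 ⇒ R0 + R1 ⇒ R1 + R1 ⇒ R2 + R1 ⇒ num + R1 ⇒ num + R2 ⇒ num + num
Derivation 2: R0 ⇒ R1 ⇒ num + R1 ⇒ num + R2 ⇒ num + num

Two distinct leftmost derivations for the same string.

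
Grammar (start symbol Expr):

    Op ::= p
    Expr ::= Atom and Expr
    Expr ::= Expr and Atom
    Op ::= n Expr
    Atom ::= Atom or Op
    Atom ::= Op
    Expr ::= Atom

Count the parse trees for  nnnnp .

1

Parse trees for nnnnp:
  [Expr [Atom [Op n [Expr [Atom [Op n [Expr [Atom [Op n [Expr [Atom [Op n [Expr [Atom [Op p]]]]]]]]]]]]]]]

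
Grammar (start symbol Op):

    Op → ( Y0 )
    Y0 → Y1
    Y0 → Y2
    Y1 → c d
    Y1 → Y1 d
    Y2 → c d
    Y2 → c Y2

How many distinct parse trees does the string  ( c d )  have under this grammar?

2

Parse trees for ( c d ):
  [Op ( [Y0 [Y1 c d]] )]
  [Op ( [Y0 [Y2 c d]] )]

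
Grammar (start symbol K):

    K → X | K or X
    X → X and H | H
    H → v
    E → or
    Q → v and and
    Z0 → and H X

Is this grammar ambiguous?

Only K, X, H are reachable from K; ignoring the rest: K → K or X | X  ;  X → X and H | H  — a left-associative chain with H at the bottom. Each string factors uniquely by precedence.

Unambiguous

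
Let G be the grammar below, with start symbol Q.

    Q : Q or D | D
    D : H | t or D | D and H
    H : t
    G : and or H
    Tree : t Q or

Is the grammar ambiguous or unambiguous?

Ambiguous

Witness: t or t

Derivation 1: Q ⇒ Q or D ⇒ D or D ⇒ H or D ⇒ t or D ⇒ t or H ⇒ t or t
Derivation 2: Q ⇒ D ⇒ t or D ⇒ t or H ⇒ t or t

Two distinct leftmost derivations for the same string.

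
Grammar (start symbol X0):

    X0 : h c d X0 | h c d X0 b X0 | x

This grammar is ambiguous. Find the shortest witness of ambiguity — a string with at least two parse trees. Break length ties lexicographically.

length 1: no string has ≥2 trees
length 4: no string has ≥2 trees
length 6: no string has ≥2 trees
length 7: no string has ≥2 trees
length 9: h c d h c d x b x has 2 parse trees

Two derivations of h c d h c d x b x:
  X0 ⇒ h c d X0 ⇒ h c d h c d X0 b X0 ⇒ h c d h c d x b X0 ⇒ h c d h c d x b x
  X0 ⇒ h c d X0 b X0 ⇒ h c d h c d X0 b X0 ⇒ h c d h c d x b X0 ⇒ h c d h c d x b x

h c d h c d x b x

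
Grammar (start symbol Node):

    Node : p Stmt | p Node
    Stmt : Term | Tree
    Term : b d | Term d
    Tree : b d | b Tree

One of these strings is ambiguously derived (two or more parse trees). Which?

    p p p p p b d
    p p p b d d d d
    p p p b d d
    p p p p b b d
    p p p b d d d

p p p p p b d: 2 trees
p p p b d d d d: 1 tree
p p p b d d: 1 tree
p p p p b b d: 1 tree
p p p b d d d: 1 tree

p p p p p b d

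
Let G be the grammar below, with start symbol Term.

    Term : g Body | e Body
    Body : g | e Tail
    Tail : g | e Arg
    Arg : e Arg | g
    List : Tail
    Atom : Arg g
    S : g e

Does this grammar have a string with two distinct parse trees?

Only Term, Body, Tail, Arg are reachable from Term; ignoring the rest: Each reachable nonterminal has at most one production per leading terminal, and all productions are right-linear; the derivation is determined token-by-token.

Unambiguous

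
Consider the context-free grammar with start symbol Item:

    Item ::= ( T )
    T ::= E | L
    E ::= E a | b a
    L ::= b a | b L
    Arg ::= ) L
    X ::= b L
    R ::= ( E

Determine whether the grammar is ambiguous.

Witness: ( b a )

Derivation 1: Item ⇒ ( T ) ⇒ ( E ) ⇒ ( b a )
Derivation 2: Item ⇒ ( T ) ⇒ ( L ) ⇒ ( b a )

Two distinct leftmost derivations for the same string.

Ambiguous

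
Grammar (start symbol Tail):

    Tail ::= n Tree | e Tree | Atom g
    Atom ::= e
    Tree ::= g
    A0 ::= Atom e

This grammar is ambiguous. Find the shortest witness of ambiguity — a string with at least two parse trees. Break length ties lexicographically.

length 2: e g has 2 parse trees

Two derivations of e g:
  Tail ⇒ e Tree ⇒ e g
  Tail ⇒ Atom g ⇒ e g

e g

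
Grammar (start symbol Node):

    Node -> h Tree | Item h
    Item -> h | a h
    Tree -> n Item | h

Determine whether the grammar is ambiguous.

Ambiguous

Witness: h h

Derivation 1: Node ⇒ h Tree ⇒ h h
Derivation 2: Node ⇒ Item h ⇒ h h

Two distinct leftmost derivations for the same string.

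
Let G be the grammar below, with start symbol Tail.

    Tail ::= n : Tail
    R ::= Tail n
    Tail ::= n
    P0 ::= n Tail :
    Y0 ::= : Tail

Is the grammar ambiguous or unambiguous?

Only Tail is reachable from Tail; ignoring the rest: Right-recursive list with a separator: after each atom, whether the separator follows determines the rule. One parse per string.

Unambiguous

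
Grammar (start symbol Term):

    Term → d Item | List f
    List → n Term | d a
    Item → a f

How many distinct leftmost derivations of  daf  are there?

2

Parse trees for daf:
  [Term d [Item a f]]
  [Term [List d a] f]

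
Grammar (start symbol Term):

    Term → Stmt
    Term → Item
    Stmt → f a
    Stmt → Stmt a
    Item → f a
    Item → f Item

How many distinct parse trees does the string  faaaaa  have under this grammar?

Parse trees for faaaaa:
  [Term [Stmt [Stmt [Stmt [Stmt [Stmt f a] a] a] a] a]]

1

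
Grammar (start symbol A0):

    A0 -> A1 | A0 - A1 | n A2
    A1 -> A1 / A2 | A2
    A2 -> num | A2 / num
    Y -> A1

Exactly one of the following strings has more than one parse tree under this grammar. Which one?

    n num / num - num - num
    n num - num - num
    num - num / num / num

n num / num - num - num: 1 tree
n num - num - num: 1 tree
num - num / num / num: 4 trees

num - num / num / num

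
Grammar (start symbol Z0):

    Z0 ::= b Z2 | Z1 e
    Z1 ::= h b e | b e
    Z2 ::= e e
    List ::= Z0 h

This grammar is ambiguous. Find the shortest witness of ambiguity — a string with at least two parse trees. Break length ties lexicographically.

length 3: b e e has 2 parse trees

Two derivations of b e e:
  Z0 ⇒ b Z2 ⇒ b e e
  Z0 ⇒ Z1 e ⇒ b e e

b e e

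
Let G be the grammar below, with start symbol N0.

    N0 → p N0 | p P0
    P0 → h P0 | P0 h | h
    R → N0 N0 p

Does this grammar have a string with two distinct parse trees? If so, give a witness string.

Witness: p h h

Derivation 1: N0 ⇒ p P0 ⇒ p h P0 ⇒ p h h
Derivation 2: N0 ⇒ p P0 ⇒ p P0 h ⇒ p h h

Two distinct leftmost derivations for the same string.

Ambiguous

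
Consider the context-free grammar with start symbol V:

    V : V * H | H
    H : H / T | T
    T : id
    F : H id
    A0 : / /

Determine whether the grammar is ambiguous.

Unambiguous

Only V, H, T are reachable from V; ignoring the rest: This is a standard precedence ladder (V over H over T), with each level left-recursive on its own operator ('*' at V, '/' at H). That structure is LR(1), hence unambiguous.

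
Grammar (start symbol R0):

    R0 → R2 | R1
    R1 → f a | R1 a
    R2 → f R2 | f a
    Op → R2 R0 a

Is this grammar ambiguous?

Witness: f a

Derivation 1: R0 ⇒ R2 ⇒ f a
Derivation 2: R0 ⇒ R1 ⇒ f a

Two distinct leftmost derivations for the same string.

Ambiguous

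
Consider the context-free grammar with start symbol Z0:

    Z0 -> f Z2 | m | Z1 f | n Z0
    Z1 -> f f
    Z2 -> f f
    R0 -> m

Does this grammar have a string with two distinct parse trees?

Witness: f f f

Derivation 1: Z0 ⇒ f Z2 ⇒ f f f
Derivation 2: Z0 ⇒ Z1 f ⇒ f f f

Two distinct leftmost derivations for the same string.

Ambiguous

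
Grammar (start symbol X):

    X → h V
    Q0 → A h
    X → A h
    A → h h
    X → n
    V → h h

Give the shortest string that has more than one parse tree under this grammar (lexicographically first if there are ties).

length 1: no string has ≥2 trees
length 3: h h h has 2 parse trees

Two derivations of h h h:
  X ⇒ h V ⇒ h h h
  X ⇒ A h ⇒ h h h

h h h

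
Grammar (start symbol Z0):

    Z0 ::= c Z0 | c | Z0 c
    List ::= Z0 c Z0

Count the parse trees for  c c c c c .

Parse trees for c c c c c (showing first 6 of 16):
  [Z0 c [Z0 c [Z0 c [Z0 c [Z0 c]]]]]
  [Z0 c [Z0 c [Z0 c [Z0 [Z0 c] c]]]]
  [Z0 c [Z0 c [Z0 [Z0 c [Z0 c]] c]]]
  [Z0 c [Z0 c [Z0 [Z0 [Z0 c] c] c]]]
  [Z0 c [Z0 [Z0 c [Z0 c [Z0 c]]] c]]
  [Z0 c [Z0 [Z0 c [Z0 [Z0 c] c]] c]]

16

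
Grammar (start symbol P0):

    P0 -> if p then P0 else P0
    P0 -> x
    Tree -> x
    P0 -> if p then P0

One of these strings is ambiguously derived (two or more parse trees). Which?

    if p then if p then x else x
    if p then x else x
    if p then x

if p then if p then x else x

if p then if p then x else x: 2 trees
if p then x else x: 1 tree
if p then x: 1 tree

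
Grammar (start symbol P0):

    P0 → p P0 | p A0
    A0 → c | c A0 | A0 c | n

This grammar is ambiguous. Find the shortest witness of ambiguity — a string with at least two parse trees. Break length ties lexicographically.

length 2: no string has ≥2 trees
length 3: p c c has 2 parse trees

Two derivations of p c c:
  P0 ⇒ p A0 ⇒ p c A0 ⇒ p c c
  P0 ⇒ p A0 ⇒ p A0 c ⇒ p c c

p c c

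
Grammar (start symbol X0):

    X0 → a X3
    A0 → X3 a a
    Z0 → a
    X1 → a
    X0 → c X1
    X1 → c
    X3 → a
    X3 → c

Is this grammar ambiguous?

Unambiguous

(Z0, A0 are unreachable from X0, so their rules don't affect L(X0).) The reachable rules are right-linear with at most one rule per (nonterminal, next-terminal) pair. Each input token forces the next rule, so parsing is deterministic.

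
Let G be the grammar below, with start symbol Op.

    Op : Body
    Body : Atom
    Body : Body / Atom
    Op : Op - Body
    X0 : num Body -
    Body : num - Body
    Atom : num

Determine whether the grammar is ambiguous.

Ambiguous

Witness: num - num

Derivation 1: Op ⇒ Body ⇒ num - Body ⇒ num - Atom ⇒ num - num
Derivation 2: Op ⇒ Op - Body ⇒ Body - Body ⇒ Atom - Body ⇒ num - Body ⇒ num - Atom ⇒ num - num

Two distinct leftmost derivations for the same string.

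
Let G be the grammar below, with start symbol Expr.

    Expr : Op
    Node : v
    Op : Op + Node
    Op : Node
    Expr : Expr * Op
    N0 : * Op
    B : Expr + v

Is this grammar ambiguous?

Unambiguous

(N0, B are unreachable from Expr, so their rules don't affect L(Expr).) Expr → Expr * Op | Op  ;  Op → Op + Node | Node  — a left-associative chain with Node at the bottom. Each string factors uniquely by precedence.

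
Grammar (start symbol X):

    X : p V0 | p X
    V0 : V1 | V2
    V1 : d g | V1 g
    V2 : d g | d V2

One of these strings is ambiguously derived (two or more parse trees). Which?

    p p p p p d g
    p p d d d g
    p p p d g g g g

p p p p p d g

p p p p p d g: 2 trees
p p d d d g: 1 tree
p p p d g g g g: 1 tree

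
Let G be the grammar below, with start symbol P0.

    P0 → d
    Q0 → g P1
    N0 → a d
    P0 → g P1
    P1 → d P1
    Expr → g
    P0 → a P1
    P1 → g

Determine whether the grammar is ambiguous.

Only P0, P1 are reachable from P0; ignoring the rest: Each reachable nonterminal has at most one production per leading terminal, and all productions are right-linear; the derivation is determined token-by-token.

Unambiguous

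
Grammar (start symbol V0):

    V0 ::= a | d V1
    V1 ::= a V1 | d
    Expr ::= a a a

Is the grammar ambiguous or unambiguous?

Only V0, V1 are reachable from V0; ignoring the rest: Restricted to the reachable nonterminals, every rule has the form A → t or A → t B, and no two rules for the same A share a first terminal. The grammar encodes a DFA — one run per string.

Unambiguous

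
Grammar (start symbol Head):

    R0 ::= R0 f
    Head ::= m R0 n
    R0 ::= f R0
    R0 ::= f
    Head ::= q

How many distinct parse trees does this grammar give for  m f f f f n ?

Parse trees for m f f f f n:
  [Head m [R0 [R0 [R0 [R0 f] f] f] f] n]
  [Head m [R0 [R0 [R0 f [R0 f]] f] f] n]
  [Head m [R0 [R0 f [R0 [R0 f] f]] f] n]
  [Head m [R0 [R0 f [R0 f [R0 f]]] f] n]
  [Head m [R0 f [R0 [R0 [R0 f] f] f]] n]
  [Head m [R0 f [R0 [R0 f [R0 f]] f]] n]
  [Head m [R0 f [R0 f [R0 [R0 f] f]]] n]
  [Head m [R0 f [R0 f [R0 f [R0 f]]]] n]

8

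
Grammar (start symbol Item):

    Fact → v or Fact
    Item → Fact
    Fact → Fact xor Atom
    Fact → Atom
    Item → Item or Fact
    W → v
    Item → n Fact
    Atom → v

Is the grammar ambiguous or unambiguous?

Witness: v or v

Derivation 1: Item ⇒ Fact ⇒ v or Fact ⇒ v or Atom ⇒ v or v
Derivation 2: Item ⇒ Item or Fact ⇒ Fact or Fact ⇒ Atom or Fact ⇒ v or Fact ⇒ v or Atom ⇒ v or v

Two distinct leftmost derivations for the same string.

Ambiguous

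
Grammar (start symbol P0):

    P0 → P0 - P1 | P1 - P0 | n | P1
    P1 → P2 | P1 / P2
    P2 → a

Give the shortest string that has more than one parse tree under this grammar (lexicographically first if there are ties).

length 1: no string has ≥2 trees
length 3: a - a has 2 parse trees

Two derivations of a - a:
  P0 ⇒ P0 - P1 ⇒ P1 - P1 ⇒ P2 - P1 ⇒ a - P1 ⇒ a - P2 ⇒ a - a
  P0 ⇒ P1 - P0 ⇒ P2 - P0 ⇒ a - P0 ⇒ a - P1 ⇒ a - P2 ⇒ a - a

a - a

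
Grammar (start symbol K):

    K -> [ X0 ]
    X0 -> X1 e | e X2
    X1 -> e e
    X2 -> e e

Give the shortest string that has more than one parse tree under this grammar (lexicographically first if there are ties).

length 5: [ e e e ] has 2 parse trees

Two derivations of [ e e e ]:
  K ⇒ [ X0 ] ⇒ [ X1 e ] ⇒ [ e e e ]
  K ⇒ [ X0 ] ⇒ [ e X2 ] ⇒ [ e e e ]

[ e e e ]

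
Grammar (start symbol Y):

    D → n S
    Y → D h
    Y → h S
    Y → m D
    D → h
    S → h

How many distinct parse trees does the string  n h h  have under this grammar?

1

Parse trees for n h h:
  [Y [D n [S h]] h]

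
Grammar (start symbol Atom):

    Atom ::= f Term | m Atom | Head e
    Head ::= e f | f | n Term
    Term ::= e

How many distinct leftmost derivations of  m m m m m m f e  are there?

2

Parse trees for m m m m m m f e:
  [Atom m [Atom m [Atom m [Atom m [Atom m [Atom m [Atom f [Term e]]]]]]]]
  [Atom m [Atom m [Atom m [Atom m [Atom m [Atom m [Atom [Head f] e]]]]]]]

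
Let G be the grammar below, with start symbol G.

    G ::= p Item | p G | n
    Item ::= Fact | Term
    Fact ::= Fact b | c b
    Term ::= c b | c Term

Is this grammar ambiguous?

Witness: p c b

Derivation 1: G ⇒ p Item ⇒ p Fact ⇒ p c b
Derivation 2: G ⇒ p Item ⇒ p Term ⇒ p c b

Two distinct leftmost derivations for the same string.

Ambiguous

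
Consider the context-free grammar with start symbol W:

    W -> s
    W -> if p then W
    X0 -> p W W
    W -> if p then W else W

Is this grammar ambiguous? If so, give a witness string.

Ambiguous

Witness: if p then if p then s else s

Derivation 1: W ⇒ if p then W ⇒ if p then if p then W else W ⇒ if p then if p then s else W ⇒ if p then if p then s else s
Derivation 2: W ⇒ if p then W else W ⇒ if p then if p then W else W ⇒ if p then if p then s else W ⇒ if p then if p then s else s

Two distinct leftmost derivations for the same string.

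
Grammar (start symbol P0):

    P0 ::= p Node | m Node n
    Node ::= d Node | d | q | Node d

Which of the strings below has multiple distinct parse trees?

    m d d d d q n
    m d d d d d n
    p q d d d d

m d d d d d n

m d d d d q n: 1 tree
m d d d d d n: 16 trees
p q d d d d: 1 tree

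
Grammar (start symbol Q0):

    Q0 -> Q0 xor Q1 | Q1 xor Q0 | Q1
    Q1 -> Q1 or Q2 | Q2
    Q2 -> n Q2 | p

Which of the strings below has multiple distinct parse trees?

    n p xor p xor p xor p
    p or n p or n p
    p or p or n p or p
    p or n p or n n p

n p xor p xor p xor p

n p xor p xor p xor p: 8 trees
p or n p or n p: 1 tree
p or p or n p or p: 1 tree
p or n p or n n p: 1 tree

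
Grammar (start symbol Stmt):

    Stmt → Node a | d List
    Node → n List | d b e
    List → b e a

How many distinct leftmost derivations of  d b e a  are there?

Parse trees for d b e a:
  [Stmt [Node d b e] a]
  [Stmt d [List b e a]]

2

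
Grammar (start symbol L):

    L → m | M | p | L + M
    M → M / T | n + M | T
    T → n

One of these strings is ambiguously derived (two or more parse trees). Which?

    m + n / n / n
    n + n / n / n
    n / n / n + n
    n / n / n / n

n + n / n / n

m + n / n / n: 1 tree
n + n / n / n: 4 trees
n / n / n + n: 1 tree
n / n / n / n: 1 tree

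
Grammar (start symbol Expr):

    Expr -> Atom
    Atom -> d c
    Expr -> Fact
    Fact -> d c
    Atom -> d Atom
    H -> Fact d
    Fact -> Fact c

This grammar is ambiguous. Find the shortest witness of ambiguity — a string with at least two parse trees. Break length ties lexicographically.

d c

length 2: d c has 2 parse trees

Two derivations of d c:
  Expr ⇒ Atom ⇒ d c
  Expr ⇒ Fact ⇒ d c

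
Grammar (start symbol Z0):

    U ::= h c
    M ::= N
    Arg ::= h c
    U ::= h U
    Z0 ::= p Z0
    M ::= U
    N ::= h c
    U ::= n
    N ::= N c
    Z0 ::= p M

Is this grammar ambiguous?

Ambiguous

Witness: p h c

Derivation 1: Z0 ⇒ p M ⇒ p N ⇒ p h c
Derivation 2: Z0 ⇒ p M ⇒ p U ⇒ p h c

Two distinct leftmost derivations for the same string.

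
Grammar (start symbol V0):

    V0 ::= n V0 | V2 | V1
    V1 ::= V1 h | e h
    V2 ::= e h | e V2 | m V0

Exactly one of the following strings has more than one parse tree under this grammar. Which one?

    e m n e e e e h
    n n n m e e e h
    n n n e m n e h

n n n e m n e h

e m n e e e e h: 1 tree
n n n m e e e h: 1 tree
n n n e m n e h: 2 trees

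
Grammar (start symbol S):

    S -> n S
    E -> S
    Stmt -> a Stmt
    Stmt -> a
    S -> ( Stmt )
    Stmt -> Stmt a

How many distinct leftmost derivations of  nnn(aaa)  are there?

4

Parse trees for nnn(aaa):
  [S n [S n [S n [S ( [Stmt a [Stmt a [Stmt a]]] )]]]]
  [S n [S n [S n [S ( [Stmt a [Stmt [Stmt a] a]] )]]]]
  [S n [S n [S n [S ( [Stmt [Stmt a [Stmt a]] a] )]]]]
  [S n [S n [S n [S ( [Stmt [Stmt [Stmt a] a] a] )]]]]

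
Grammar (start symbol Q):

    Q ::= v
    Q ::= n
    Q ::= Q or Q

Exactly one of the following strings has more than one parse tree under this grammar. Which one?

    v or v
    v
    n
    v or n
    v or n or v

v or n or v

v or v: 1 tree
v: 1 tree
n: 1 tree
v or n: 1 tree
v or n or v: 2 trees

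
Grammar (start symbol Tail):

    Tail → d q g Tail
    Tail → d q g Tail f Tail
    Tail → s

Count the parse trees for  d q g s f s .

Parse trees for d q g s f s:
  [Tail d q g [Tail s] f [Tail s]]

1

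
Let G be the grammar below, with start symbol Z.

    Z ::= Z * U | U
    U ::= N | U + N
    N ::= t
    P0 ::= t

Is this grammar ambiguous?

Only Z, U, N are reachable from Z; ignoring the rest: Z → Z * U | U  ;  U → U + N | N  — a left-associative chain with N at the bottom. Each string factors uniquely by precedence.

Unambiguous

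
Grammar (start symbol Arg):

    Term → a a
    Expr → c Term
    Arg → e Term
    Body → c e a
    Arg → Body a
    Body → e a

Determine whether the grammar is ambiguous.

Ambiguous

Witness: e a a

Derivation 1: Arg ⇒ e Term ⇒ e a a
Derivation 2: Arg ⇒ Body a ⇒ e a a

Two distinct leftmost derivations for the same string.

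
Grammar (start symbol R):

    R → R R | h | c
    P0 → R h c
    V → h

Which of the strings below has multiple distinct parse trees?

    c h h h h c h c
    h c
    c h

c h h h h c h c

c h h h h c h c: 429 trees
h c: 1 tree
c h: 1 tree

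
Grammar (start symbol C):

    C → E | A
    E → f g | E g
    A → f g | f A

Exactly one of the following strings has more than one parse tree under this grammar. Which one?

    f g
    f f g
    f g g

f g

f g: 2 trees
f f g: 1 tree
f g g: 1 tree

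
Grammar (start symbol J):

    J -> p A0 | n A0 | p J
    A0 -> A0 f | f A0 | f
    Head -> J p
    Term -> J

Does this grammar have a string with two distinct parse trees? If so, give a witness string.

Ambiguous

Witness: n f f

Derivation 1: J ⇒ n A0 ⇒ n A0 f ⇒ n f f
Derivation 2: J ⇒ n A0 ⇒ n f A0 ⇒ n f f

Two distinct leftmost derivations for the same string.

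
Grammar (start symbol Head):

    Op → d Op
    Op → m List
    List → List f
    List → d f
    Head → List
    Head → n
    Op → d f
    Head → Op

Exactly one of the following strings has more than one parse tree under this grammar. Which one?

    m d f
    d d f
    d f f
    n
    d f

d f

m d f: 1 tree
d d f: 1 tree
d f f: 1 tree
n: 1 tree
d f: 2 trees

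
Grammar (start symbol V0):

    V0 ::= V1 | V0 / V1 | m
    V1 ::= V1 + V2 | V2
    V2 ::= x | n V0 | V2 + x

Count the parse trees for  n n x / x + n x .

6

Parse trees for n n x / x + n x:
  [V0 [V1 [V1 [V2 n [V0 [V1 [V2 n [V0 [V0 [V1 [V2 x]]] / [V1 [V2 x]]]]]]]] + [V2 n [V0 [V1 [V2 x]]]]]]
  [V0 [V1 [V1 [V2 n [V0 [V0 [V1 [V2 n [V0 [V1 [V2 x]]]]]] / [V1 [V2 x]]]]] + [V2 n [V0 [V1 [V2 x]]]]]]
  [V0 [V1 [V2 n [V0 [V1 [V1 [V2 n [V0 [V0 [V1 [V2 x]]] / [V1 [V2 x]]]]] + [V2 n [V0 [V1 [V2 x]]]]]]]]]
  [V0 [V1 [V2 n [V0 [V1 [V2 n [V0 [V0 [V1 [V2 x]]] / [V1 [V1 [V2 x]] + [V2 n [V0 [V1 [V2 x]]]]]]]]]]]]
  [V0 [V1 [V2 n [V0 [V0 [V1 [V2 n [V0 [V1 [V2 x]]]]]] / [V1 [V1 [V2 x]] + [V2 n [V0 [V1 [V2 x]]]]]]]]]
  [V0 [V0 [V1 [V2 n [V0 [V1 [V2 n [V0 [V1 [V2 x]]]]]]]]] / [V1 [V1 [V2 x]] + [V2 n [V0 [V1 [V2 x]]]]]]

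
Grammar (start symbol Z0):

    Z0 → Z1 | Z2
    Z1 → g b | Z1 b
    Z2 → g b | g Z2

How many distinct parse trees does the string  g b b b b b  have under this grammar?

Parse trees for g b b b b b:
  [Z0 [Z1 [Z1 [Z1 [Z1 [Z1 g b] b] b] b] b]]

1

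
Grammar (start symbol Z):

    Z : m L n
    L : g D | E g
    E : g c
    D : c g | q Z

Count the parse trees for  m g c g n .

Parse trees for m g c g n:
  [Z m [L g [D c g]] n]
  [Z m [L [E g c] g] n]

2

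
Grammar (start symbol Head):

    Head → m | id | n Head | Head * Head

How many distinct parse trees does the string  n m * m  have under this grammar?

Parse trees for n m * m:
  [Head n [Head [Head m] * [Head m]]]
  [Head [Head n [Head m]] * [Head m]]

2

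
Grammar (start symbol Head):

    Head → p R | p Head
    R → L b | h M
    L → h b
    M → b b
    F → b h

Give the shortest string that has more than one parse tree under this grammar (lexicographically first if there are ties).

length 4: p h b b has 2 parse trees

Two derivations of p h b b:
  Head ⇒ p R ⇒ p L b ⇒ p h b b
  Head ⇒ p R ⇒ p h M ⇒ p h b b

p h b b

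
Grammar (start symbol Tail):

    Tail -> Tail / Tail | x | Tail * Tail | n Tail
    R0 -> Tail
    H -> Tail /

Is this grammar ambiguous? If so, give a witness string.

Ambiguous

Witness: n x * x

Derivation 1: Tail ⇒ Tail * Tail ⇒ n Tail * Tail ⇒ n x * Tail ⇒ n x * x
Derivation 2: Tail ⇒ n Tail ⇒ n Tail * Tail ⇒ n x * Tail ⇒ n x * x

Two distinct leftmost derivations for the same string.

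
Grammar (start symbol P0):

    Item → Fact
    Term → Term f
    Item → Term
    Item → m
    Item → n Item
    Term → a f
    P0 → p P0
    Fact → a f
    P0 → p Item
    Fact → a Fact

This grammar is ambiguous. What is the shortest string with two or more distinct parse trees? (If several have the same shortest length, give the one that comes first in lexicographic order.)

p a f

length 2: no string has ≥2 trees
length 3: p a f has 2 parse trees

Two derivations of p a f:
  P0 ⇒ p Item ⇒ p Fact ⇒ p a f
  P0 ⇒ p Item ⇒ p Term ⇒ p a f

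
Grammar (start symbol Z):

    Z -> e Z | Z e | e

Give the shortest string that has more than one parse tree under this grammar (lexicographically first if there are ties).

e e

length 1: no string has ≥2 trees
length 2: e e has 2 parse trees

Two derivations of e e:
  Z ⇒ e Z ⇒ e e
  Z ⇒ Z e ⇒ e e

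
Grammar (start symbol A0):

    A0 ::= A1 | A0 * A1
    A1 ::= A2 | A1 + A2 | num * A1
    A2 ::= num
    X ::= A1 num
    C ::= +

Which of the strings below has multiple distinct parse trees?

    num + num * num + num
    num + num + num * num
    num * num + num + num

num + num * num + num: 1 tree
num + num + num * num: 1 tree
num * num + num + num: 4 trees

num * num + num + num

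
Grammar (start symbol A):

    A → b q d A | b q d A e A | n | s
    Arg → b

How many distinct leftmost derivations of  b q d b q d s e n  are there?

2

Parse trees for b q d b q d s e n:
  [A b q d [A b q d [A s] e [A n]]]
  [A b q d [A b q d [A s]] e [A n]]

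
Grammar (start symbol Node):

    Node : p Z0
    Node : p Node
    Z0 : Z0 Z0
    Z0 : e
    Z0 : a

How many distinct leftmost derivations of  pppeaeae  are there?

14

Parse trees for pppeaeae (showing first 6 of 14):
  [Node p [Node p [Node p [Z0 [Z0 e] [Z0 [Z0 a] [Z0 [Z0 e] [Z0 [Z0 a] [Z0 e]]]]]]]]
  [Node p [Node p [Node p [Z0 [Z0 e] [Z0 [Z0 a] [Z0 [Z0 [Z0 e] [Z0 a]] [Z0 e]]]]]]]
  [Node p [Node p [Node p [Z0 [Z0 e] [Z0 [Z0 [Z0 a] [Z0 e]] [Z0 [Z0 a] [Z0 e]]]]]]]
  [Node p [Node p [Node p [Z0 [Z0 e] [Z0 [Z0 [Z0 a] [Z0 [Z0 e] [Z0 a]]] [Z0 e]]]]]]
  [Node p [Node p [Node p [Z0 [Z0 e] [Z0 [Z0 [Z0 [Z0 a] [Z0 e]] [Z0 a]] [Z0 e]]]]]]
  [Node p [Node p [Node p [Z0 [Z0 [Z0 e] [Z0 a]] [Z0 [Z0 e] [Z0 [Z0 a] [Z0 e]]]]]]]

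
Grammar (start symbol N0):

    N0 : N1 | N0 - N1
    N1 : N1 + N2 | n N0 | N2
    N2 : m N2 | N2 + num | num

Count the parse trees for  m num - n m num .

1

Parse trees for m num - n m num:
  [N0 [N0 [N1 [N2 m [N2 num]]]] - [N1 n [N0 [N1 [N2 m [N2 num]]]]]]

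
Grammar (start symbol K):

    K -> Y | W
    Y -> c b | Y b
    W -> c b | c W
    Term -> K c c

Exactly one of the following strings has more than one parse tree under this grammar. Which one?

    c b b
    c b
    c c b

c b b: 1 tree
c b: 2 trees
c c b: 1 tree

c b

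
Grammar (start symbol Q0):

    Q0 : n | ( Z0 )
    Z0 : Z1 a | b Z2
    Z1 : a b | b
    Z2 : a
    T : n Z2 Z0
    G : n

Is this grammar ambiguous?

Ambiguous

Witness: ( b a )

Derivation 1: Q0 ⇒ ( Z0 ) ⇒ ( Z1 a ) ⇒ ( b a )
Derivation 2: Q0 ⇒ ( Z0 ) ⇒ ( b Z2 ) ⇒ ( b a )

Two distinct leftmost derivations for the same string.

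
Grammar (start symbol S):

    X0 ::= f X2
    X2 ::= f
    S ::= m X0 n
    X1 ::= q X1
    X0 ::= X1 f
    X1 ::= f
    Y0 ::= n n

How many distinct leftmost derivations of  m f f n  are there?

2

Parse trees for m f f n:
  [S m [X0 f [X2 f]] n]
  [S m [X0 [X1 f] f] n]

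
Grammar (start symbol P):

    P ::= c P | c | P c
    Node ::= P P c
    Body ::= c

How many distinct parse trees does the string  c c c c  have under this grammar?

8

Parse trees for c c c c:
  [P c [P c [P c [P c]]]]
  [P c [P c [P [P c] c]]]
  [P c [P [P c [P c]] c]]
  [P c [P [P [P c] c] c]]
  [P [P c [P c [P c]]] c]
  [P [P c [P [P c] c]] c]
  [P [P [P c [P c]] c] c]
  [P [P [P [P c] c] c] c]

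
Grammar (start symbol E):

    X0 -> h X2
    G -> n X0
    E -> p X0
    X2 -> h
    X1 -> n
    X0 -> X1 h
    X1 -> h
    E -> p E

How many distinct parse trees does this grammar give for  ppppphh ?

2

Parse trees for ppppphh:
  [E p [E p [E p [E p [E p [X0 h [X2 h]]]]]]]
  [E p [E p [E p [E p [E p [X0 [X1 h] h]]]]]]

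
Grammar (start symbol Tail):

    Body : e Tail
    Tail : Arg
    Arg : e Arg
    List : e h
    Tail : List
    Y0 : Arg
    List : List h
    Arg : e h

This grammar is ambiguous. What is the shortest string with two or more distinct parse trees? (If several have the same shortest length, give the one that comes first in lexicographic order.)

length 2: e h has 2 parse trees

Two derivations of e h:
  Tail ⇒ Arg ⇒ e h
  Tail ⇒ List ⇒ e h

e h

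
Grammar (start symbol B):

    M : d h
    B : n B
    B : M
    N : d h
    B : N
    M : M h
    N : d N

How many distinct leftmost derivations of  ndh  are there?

Parse trees for ndh:
  [B n [B [M d h]]]
  [B n [B [N d h]]]

2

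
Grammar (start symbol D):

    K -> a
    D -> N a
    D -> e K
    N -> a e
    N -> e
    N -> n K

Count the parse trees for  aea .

Parse trees for aea:
  [D [N a e] a]

1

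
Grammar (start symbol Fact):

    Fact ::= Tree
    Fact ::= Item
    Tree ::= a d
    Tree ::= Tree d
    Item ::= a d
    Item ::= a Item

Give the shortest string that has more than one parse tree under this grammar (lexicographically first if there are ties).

a d

length 2: a d has 2 parse trees

Two derivations of a d:
  Fact ⇒ Tree ⇒ a d
  Fact ⇒ Item ⇒ a d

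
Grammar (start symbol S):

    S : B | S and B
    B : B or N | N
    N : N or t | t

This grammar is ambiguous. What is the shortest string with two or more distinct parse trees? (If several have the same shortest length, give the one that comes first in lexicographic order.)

length 1: no string has ≥2 trees
length 3: t or t has 2 parse trees

Two derivations of t or t:
  S ⇒ B ⇒ B or N ⇒ N or N ⇒ t or N ⇒ t or t
  S ⇒ B ⇒ N ⇒ N or t ⇒ t or t

t or t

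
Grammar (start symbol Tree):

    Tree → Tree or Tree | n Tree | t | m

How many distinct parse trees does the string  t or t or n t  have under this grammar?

2

Parse trees for t or t or n t:
  [Tree [Tree t] or [Tree [Tree t] or [Tree n [Tree t]]]]
  [Tree [Tree [Tree t] or [Tree t]] or [Tree n [Tree t]]]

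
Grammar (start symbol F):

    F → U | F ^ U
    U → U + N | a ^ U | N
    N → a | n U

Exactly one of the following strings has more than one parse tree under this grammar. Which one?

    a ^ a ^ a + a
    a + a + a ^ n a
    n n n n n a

a ^ a ^ a + a

a ^ a ^ a + a: 7 trees
a + a + a ^ n a: 1 tree
n n n n n a: 1 tree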